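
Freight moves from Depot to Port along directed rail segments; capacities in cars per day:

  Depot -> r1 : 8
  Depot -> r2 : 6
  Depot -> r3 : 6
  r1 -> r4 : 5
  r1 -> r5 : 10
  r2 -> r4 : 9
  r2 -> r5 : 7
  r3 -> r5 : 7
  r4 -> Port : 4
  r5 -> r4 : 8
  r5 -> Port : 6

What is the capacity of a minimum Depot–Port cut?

10

Augment Depot→r1→r4→Port: bottleneck 4, flow now 4.
Augment Depot→r1→r5→Port: bottleneck 4, flow now 8.
Augment Depot→r2→r5→Port: bottleneck 2, flow now 10.
No augmenting path remains; maximum flow = 10.
By max-flow min-cut, the minimum cut capacity equals the max flow.
In the residual graph, reachable from Depot: {Depot, r1, r2, r3, r4, r5}.
Min-cut edges: r4→Port (4), r5→Port (6); capacity 4 + 6 = 10.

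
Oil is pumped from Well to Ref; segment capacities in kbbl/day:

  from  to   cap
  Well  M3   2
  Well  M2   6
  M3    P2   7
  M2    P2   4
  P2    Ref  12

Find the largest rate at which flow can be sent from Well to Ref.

Augment Well→M3→P2→Ref: bottleneck 2, flow now 2.
Augment Well→M2→P2→Ref: bottleneck 4, flow now 6.
No augmenting path remains; maximum flow = 6.
In the residual graph, reachable from Well: {Well, M2}.
Min-cut edges: Well→M3 (2), M2→P2 (4); capacity 2 + 4 = 6.
This cut is saturated, so no flow can exceed 6.

6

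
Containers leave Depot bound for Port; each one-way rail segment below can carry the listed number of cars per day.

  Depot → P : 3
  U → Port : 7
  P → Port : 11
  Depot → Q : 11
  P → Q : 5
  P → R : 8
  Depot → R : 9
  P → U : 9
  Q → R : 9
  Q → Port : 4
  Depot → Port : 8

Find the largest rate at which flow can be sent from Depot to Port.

Augment Depot→Port: bottleneck 8, flow now 8.
Augment Depot→P→Port: bottleneck 3, flow now 11.
Augment Depot→Q→Port: bottleneck 4, flow now 15.
No augmenting path remains; maximum flow = 15.
In the residual graph, reachable from Depot: {Depot, Q, R}.
Min-cut edges: Depot→P (3), Depot→Port (8), Q→Port (4); capacity 3 + 8 + 4 = 15.
This cut is saturated, so no flow can exceed 15.

15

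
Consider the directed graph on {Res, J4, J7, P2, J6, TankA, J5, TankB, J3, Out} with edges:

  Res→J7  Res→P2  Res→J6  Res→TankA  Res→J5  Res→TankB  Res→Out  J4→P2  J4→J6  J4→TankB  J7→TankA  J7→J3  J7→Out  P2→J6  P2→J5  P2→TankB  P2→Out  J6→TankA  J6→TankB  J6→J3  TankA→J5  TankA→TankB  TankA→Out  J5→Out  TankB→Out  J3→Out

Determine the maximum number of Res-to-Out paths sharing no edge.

7

Assign every edge capacity 1; by Menger, the answer equals the max flow.
Path Res→Out (+1); total 1.
Path Res→J7→Out (+1); total 2.
Path Res→P2→Out (+1); total 3.
Path Res→TankA→Out (+1); total 4.
Path Res→J5→Out (+1); total 5.
Path Res→TankB→Out (+1); total 6.
Path Res→J6→J3→Out (+1); total 7.
No residual Res→Out path; max flow = 7.
Certifying cut of size 7: {Res→J5, Res→J6, Res→J7, Res→Out, Res→P2, Res→TankA, Res→TankB}.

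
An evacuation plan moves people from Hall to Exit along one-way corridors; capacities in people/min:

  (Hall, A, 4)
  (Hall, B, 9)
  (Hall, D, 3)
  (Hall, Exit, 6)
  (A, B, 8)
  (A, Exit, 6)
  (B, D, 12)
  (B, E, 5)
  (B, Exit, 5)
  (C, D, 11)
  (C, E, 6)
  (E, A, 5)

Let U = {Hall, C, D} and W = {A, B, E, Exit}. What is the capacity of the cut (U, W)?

Edges leaving {Hall, C, D}: Hall→A (4), Hall→B (9), Hall→Exit (6), C→E (6).
Cut capacity = 4 + 9 + 6 + 6 = 25.

25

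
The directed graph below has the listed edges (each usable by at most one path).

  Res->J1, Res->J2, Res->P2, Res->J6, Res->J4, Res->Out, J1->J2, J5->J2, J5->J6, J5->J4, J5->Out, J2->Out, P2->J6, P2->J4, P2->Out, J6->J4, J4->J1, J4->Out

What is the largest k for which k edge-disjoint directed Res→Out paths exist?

Assign every edge capacity 1; by Menger, the answer equals the max flow.
Path Res→Out (+1); total 1.
Path Res→J2→Out (+1); total 2.
Path Res→P2→Out (+1); total 3.
Path Res→J4→Out (+1); total 4.
No residual Res→Out path; max flow = 4.
Certifying cut of size 4: {J2→Out, J4→Out, Res→Out, Res→P2}.

4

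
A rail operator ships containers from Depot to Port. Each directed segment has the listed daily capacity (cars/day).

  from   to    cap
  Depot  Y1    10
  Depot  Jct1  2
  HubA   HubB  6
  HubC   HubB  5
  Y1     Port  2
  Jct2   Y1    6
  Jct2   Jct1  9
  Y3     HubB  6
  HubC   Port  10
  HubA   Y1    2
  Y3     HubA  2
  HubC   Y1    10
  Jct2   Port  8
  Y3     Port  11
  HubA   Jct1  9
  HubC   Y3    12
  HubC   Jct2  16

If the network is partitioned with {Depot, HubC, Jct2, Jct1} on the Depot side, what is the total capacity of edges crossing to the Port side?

Edges leaving {Depot, HubC, Jct2, Jct1}: Depot→Y1 (10), HubC→Y3 (12), HubC→Y1 (10), HubC→HubB (5), HubC→Port (10), Jct2→Y1 (6), Jct2→Port (8).
Cut capacity = 10 + 12 + 10 + 5 + 10 + 6 + 8 = 61.

61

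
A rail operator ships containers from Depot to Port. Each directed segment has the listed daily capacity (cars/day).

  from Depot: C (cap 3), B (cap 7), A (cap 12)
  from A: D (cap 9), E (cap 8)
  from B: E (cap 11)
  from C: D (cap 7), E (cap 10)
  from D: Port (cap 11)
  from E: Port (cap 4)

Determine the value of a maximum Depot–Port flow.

15

Augment Depot→A→D→Port: bottleneck 9, flow now 9.
Augment Depot→A→E→Port: bottleneck 3, flow now 12.
Augment Depot→B→E→Port: bottleneck 1, flow now 13.
Augment Depot→C→D→Port: bottleneck 2, flow now 15.
No augmenting path remains; maximum flow = 15.
In the residual graph, reachable from Depot: {Depot, A, B, C, D, E}.
Min-cut edges: D→Port (11), E→Port (4); capacity 11 + 4 = 15.
This cut is saturated, so no flow can exceed 15.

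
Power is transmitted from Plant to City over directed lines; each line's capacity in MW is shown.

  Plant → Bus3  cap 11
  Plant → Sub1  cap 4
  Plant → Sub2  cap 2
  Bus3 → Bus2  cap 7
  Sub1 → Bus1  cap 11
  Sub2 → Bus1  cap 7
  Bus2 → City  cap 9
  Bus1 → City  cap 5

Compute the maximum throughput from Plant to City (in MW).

Augment Plant→Bus3→Bus2→City: bottleneck 7, flow now 7.
Augment Plant→Sub1→Bus1→City: bottleneck 4, flow now 11.
Augment Plant→Sub2→Bus1→City: bottleneck 1, flow now 12.
No augmenting path remains; maximum flow = 12.
In the residual graph, reachable from Plant: {Plant, Bus3, Sub1, Sub2, Bus1}.
Min-cut edges: Bus3→Bus2 (7), Bus1→City (5); capacity 7 + 5 = 12.
This cut is saturated, so no flow can exceed 12.

12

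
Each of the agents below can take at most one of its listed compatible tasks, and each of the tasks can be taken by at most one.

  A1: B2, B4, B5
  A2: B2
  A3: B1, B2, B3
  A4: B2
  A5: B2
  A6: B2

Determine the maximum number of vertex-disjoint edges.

Unit-capacity flow: source→left, listed edges, right→sink; max matching = max flow.
Augmenting path A1→B2 (+1); matched 1.
Augmenting path A3→B1 (+1); matched 2.
Augmenting path A2→B2→A1→B4 (+1); matched 3.
No augmenting path remains; maximum matching = 3.
König certificate: {A1, A3, B2} is a vertex cover of size 3 (every listed pair touches it), so no matching can be larger.

3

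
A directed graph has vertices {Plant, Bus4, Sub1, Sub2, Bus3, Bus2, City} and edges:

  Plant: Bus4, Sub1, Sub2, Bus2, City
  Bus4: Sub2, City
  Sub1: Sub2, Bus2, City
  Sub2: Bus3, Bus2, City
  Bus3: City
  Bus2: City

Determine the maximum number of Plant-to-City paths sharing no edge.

Assign every edge capacity 1; by Menger, the answer equals the max flow.
Path Plant→City (+1); total 1.
Path Plant→Bus4→City (+1); total 2.
Path Plant→Sub1→City (+1); total 3.
Path Plant→Sub2→City (+1); total 4.
Path Plant→Bus2→City (+1); total 5.
No residual Plant→City path; max flow = 5.
Certifying cut of size 5: {Plant→Bus2, Plant→Bus4, Plant→City, Plant→Sub1, Plant→Sub2}.

5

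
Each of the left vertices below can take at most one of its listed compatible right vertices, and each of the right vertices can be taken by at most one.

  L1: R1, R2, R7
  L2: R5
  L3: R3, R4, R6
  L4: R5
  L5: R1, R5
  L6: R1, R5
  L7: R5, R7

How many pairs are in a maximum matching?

5

Unit-capacity flow: source→left, listed edges, right→sink; max matching = max flow.
Augmenting path L1→R1 (+1); matched 1.
Augmenting path L2→R5 (+1); matched 2.
Augmenting path L3→R3 (+1); matched 3.
Augmenting path L7→R7 (+1); matched 4.
Augmenting path L5→R1→L1→R2 (+1); matched 5.
No augmenting path remains; maximum matching = 5.
König certificate: {L1, L3, L7, R1, R5} is a vertex cover of size 5 (every listed pair touches it), so no matching can be larger.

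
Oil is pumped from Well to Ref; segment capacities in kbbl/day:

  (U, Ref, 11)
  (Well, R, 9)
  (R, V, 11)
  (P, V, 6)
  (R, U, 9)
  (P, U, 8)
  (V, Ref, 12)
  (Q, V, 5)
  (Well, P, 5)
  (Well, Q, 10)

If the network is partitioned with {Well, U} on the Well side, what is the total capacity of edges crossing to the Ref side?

Edges leaving {Well, U}: Well→P (5), Well→Q (10), Well→R (9), U→Ref (11).
Cut capacity = 5 + 10 + 9 + 11 = 35.

35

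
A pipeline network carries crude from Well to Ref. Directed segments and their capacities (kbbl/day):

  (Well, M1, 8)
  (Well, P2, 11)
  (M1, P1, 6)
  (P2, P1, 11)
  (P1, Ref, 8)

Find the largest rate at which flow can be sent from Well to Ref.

8

Augment Well→M1→P1→Ref: bottleneck 6, flow now 6.
Augment Well→P2→P1→Ref: bottleneck 2, flow now 8.
No augmenting path remains; maximum flow = 8.
In the residual graph, reachable from Well: {Well, M1, P2, P1}.
Min-cut edges: P1→Ref (8); capacity 8 = 8.
This cut is saturated, so no flow can exceed 8.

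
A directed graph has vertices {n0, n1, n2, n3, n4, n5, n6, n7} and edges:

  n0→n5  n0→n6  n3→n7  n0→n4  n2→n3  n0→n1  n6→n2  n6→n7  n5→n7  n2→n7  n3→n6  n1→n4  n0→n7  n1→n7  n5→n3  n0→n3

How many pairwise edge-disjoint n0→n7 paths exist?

5

Assign every edge capacity 1; by Menger, the answer equals the max flow.
Path n0→n7 (+1); total 1.
Path n0→n1→n7 (+1); total 2.
Path n0→n3→n7 (+1); total 3.
Path n0→n5→n7 (+1); total 4.
Path n0→n6→n7 (+1); total 5.
No residual n0→n7 path; max flow = 5.
Certifying cut of size 5: {n0→n1, n0→n3, n0→n5, n0→n6, n0→n7}.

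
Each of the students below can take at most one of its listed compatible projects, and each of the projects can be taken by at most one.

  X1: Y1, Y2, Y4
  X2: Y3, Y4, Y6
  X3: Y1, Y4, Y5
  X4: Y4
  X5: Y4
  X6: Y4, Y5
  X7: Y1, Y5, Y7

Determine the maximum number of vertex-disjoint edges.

Unit-capacity flow: source→left, listed edges, right→sink; max matching = max flow.
Augmenting path X1→Y1 (+1); matched 1.
Augmenting path X2→Y3 (+1); matched 2.
Augmenting path X3→Y4 (+1); matched 3.
Augmenting path X6→Y5 (+1); matched 4.
Augmenting path X7→Y7 (+1); matched 5.
Augmenting path X4→Y4→X3→Y1→X1→Y2 (+1); matched 6.
No augmenting path remains; maximum matching = 6.
König certificate: {X1, X2, X3, X6, X7, Y4} is a vertex cover of size 6 (every listed pair touches it), so no matching can be larger.

6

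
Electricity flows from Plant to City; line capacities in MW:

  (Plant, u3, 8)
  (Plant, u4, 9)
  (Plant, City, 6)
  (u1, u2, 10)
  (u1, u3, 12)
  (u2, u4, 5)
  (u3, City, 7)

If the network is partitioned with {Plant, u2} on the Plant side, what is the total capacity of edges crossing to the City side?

28

Edges leaving {Plant, u2}: Plant→u3 (8), Plant→u4 (9), Plant→City (6), u2→u4 (5).
Cut capacity = 8 + 9 + 6 + 5 = 28.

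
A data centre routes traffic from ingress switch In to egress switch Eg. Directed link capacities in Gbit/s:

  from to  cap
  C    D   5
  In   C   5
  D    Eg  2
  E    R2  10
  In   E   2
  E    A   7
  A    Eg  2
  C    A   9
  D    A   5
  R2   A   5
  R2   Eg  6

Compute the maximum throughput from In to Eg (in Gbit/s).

6

Augment In→E→A→Eg: bottleneck 2, flow now 2.
Augment In→C→D→Eg: bottleneck 2, flow now 4.
Augment In→C→A→E→R2→Eg: bottleneck 2, flow now 6. (uses reverse residual edge)
No augmenting path remains; maximum flow = 6.
In the residual graph, reachable from In: {In, C, A, D}.
Min-cut edges: In→E (2), A→Eg (2), D→Eg (2); capacity 2 + 2 + 2 = 6.
This cut is saturated, so no flow can exceed 6.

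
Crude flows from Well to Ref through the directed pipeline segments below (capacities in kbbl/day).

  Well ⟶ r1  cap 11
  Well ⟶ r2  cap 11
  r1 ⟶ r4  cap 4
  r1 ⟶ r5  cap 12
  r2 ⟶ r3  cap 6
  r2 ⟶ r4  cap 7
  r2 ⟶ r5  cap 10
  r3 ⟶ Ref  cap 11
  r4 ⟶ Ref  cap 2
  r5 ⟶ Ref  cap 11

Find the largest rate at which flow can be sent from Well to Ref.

19

Augment Well→r1→r4→Ref: bottleneck 2, flow now 2.
Augment Well→r1→r5→Ref: bottleneck 9, flow now 11.
Augment Well→r2→r3→Ref: bottleneck 6, flow now 17.
Augment Well→r2→r5→Ref: bottleneck 2, flow now 19.
No augmenting path remains; maximum flow = 19.
In the residual graph, reachable from Well: {Well, r1, r2, r4, r5}.
Min-cut edges: r2→r3 (6), r4→Ref (2), r5→Ref (11); capacity 6 + 2 + 11 = 19.
This cut is saturated, so no flow can exceed 19.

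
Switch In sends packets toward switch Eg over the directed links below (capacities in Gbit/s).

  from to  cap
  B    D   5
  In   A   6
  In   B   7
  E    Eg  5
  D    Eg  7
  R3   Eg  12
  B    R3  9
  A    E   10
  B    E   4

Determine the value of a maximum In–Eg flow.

12

Augment In→A→E→Eg: bottleneck 5, flow now 5.
Augment In→B→D→Eg: bottleneck 5, flow now 10.
Augment In→B→R3→Eg: bottleneck 2, flow now 12.
No augmenting path remains; maximum flow = 12.
In the residual graph, reachable from In: {In, A, E}.
Min-cut edges: In→B (7), E→Eg (5); capacity 7 + 5 = 12.
This cut is saturated, so no flow can exceed 12.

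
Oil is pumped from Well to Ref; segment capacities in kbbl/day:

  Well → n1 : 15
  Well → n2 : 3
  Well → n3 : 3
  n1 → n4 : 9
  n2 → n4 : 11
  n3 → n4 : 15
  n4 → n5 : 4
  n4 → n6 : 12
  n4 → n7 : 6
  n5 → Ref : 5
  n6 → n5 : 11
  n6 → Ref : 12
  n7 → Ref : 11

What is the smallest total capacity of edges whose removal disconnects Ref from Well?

15

Augment Well→n1→n4→n5→Ref: bottleneck 4, flow now 4.
Augment Well→n1→n4→n6→Ref: bottleneck 5, flow now 9.
Augment Well→n2→n4→n6→Ref: bottleneck 3, flow now 12.
Augment Well→n3→n4→n6→Ref: bottleneck 3, flow now 15.
No augmenting path remains; maximum flow = 15.
By max-flow min-cut, the minimum cut capacity equals the max flow.
In the residual graph, reachable from Well: {Well, n1}.
Min-cut edges: Well→n2 (3), Well→n3 (3), n1→n4 (9); capacity 3 + 3 + 9 = 15.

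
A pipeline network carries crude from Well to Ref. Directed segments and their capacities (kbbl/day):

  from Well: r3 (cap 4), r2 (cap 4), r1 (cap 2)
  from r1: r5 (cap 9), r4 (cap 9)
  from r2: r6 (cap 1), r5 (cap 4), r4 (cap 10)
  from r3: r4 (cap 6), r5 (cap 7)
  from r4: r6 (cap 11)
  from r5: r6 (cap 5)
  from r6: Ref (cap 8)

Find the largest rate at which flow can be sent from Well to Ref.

8

Augment Well→r2→r6→Ref: bottleneck 1, flow now 1.
Augment Well→r1→r4→r6→Ref: bottleneck 2, flow now 3.
Augment Well→r2→r4→r6→Ref: bottleneck 3, flow now 6.
Augment Well→r3→r4→r6→Ref: bottleneck 2, flow now 8.
No augmenting path remains; maximum flow = 8.
In the residual graph, reachable from Well: {Well, r1, r2, r3, r4, r5, r6}.
Min-cut edges: r6→Ref (8); capacity 8 = 8.
This cut is saturated, so no flow can exceed 8.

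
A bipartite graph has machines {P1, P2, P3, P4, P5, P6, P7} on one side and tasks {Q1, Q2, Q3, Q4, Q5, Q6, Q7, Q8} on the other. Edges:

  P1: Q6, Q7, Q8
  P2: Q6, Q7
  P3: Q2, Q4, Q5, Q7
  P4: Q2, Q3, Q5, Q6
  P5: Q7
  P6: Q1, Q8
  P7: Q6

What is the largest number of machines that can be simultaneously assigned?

6

Unit-capacity flow: source→left, listed edges, right→sink; max matching = max flow.
Augmenting path P1→Q6 (+1); matched 1.
Augmenting path P2→Q7 (+1); matched 2.
Augmenting path P3→Q2 (+1); matched 3.
Augmenting path P4→Q3 (+1); matched 4.
Augmenting path P6→Q1 (+1); matched 5.
Augmenting path P7→Q6→P1→Q8 (+1); matched 6.
No augmenting path remains; maximum matching = 6.
König certificate: {P1, P3, P4, P6, Q6, Q7} is a vertex cover of size 6 (every listed pair touches it), so no matching can be larger.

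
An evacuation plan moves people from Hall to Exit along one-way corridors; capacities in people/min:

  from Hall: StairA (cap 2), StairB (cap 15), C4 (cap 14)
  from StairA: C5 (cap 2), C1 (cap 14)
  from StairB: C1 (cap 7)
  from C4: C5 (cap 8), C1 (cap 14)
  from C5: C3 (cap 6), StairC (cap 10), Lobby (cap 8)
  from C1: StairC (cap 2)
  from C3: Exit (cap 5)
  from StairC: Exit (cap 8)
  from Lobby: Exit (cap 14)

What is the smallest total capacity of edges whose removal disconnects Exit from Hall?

Augment Hall→StairA→C5→C3→Exit: bottleneck 2, flow now 2.
Augment Hall→StairB→C1→StairC→Exit: bottleneck 2, flow now 4.
Augment Hall→C4→C5→C3→Exit: bottleneck 3, flow now 7.
Augment Hall→C4→C5→StairC→Exit: bottleneck 5, flow now 12.
No augmenting path remains; maximum flow = 12.
By max-flow min-cut, the minimum cut capacity equals the max flow.
In the residual graph, reachable from Hall: {Hall, StairB, C4, C1}.
Min-cut edges: Hall→StairA (2), C4→C5 (8), C1→StairC (2); capacity 2 + 8 + 2 = 12.

12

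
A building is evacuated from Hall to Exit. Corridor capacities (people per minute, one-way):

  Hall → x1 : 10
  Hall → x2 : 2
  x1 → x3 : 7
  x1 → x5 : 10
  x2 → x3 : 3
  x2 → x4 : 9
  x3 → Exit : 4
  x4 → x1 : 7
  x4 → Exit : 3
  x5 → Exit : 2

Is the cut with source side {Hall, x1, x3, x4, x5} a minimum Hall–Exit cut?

No — its capacity is 11, but the minimum cut has capacity 8.

Given cut capacity: 2 + 4 + 3 + 2 = 11.
Augment Hall→x1→x3→Exit: bottleneck 4, flow now 4.
Augment Hall→x1→x5→Exit: bottleneck 2, flow now 6.
Augment Hall→x2→x4→Exit: bottleneck 2, flow now 8.
No augmenting path remains; maximum flow = 8.
In the residual graph, reachable from Hall: {Hall, x1, x3, x5}.
Min-cut edges: Hall→x2 (2), x3→Exit (4), x5→Exit (2); capacity 2 + 4 + 2 = 8.
Cut capacity 11 exceeds the max flow 8, so it is not minimum.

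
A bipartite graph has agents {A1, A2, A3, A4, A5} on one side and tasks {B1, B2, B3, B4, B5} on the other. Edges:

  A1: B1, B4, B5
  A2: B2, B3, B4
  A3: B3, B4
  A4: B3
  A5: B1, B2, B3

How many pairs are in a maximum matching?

Unit-capacity flow: source→left, listed edges, right→sink; max matching = max flow.
Augmenting path A1→B1 (+1); matched 1.
Augmenting path A2→B2 (+1); matched 2.
Augmenting path A3→B3 (+1); matched 3.
Augmenting path A4→B3→A3→B4 (+1); matched 4.
Augmenting path A5→B1→A1→B5 (+1); matched 5.
No augmenting path remains; maximum matching = 5.
König certificate: {A1, A2, A3, A4, A5} is a vertex cover of size 5 (every listed pair touches it), so no matching can be larger.

5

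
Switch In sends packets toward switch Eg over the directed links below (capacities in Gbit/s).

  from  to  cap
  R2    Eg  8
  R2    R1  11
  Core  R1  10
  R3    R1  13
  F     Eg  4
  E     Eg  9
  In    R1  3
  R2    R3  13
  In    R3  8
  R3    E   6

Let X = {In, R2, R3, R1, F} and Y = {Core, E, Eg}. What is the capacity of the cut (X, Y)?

18

Edges leaving {In, R2, R3, R1, F}: R2→Eg (8), R3→E (6), F→Eg (4).
Cut capacity = 8 + 6 + 4 = 18.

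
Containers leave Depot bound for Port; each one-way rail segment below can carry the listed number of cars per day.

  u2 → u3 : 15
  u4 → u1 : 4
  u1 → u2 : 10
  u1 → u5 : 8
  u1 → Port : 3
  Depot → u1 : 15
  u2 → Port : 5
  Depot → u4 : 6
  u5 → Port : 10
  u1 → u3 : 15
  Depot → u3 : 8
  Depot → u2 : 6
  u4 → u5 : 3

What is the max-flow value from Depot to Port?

18

Augment Depot→u1→Port: bottleneck 3, flow now 3.
Augment Depot→u2→Port: bottleneck 5, flow now 8.
Augment Depot→u1→u5→Port: bottleneck 8, flow now 16.
Augment Depot→u4→u5→Port: bottleneck 2, flow now 18.
No augmenting path remains; maximum flow = 18.
In the residual graph, reachable from Depot: {Depot, u1, u2, u3, u4, u5}.
Min-cut edges: u1→Port (3), u2→Port (5), u5→Port (10); capacity 3 + 5 + 10 = 18.
This cut is saturated, so no flow can exceed 18.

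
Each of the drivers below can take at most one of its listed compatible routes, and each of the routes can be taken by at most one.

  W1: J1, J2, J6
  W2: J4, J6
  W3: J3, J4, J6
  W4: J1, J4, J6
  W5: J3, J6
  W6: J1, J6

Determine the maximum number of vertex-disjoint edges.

Unit-capacity flow: source→left, listed edges, right→sink; max matching = max flow.
Augmenting path W1→J1 (+1); matched 1.
Augmenting path W2→J4 (+1); matched 2.
Augmenting path W3→J3 (+1); matched 3.
Augmenting path W4→J6 (+1); matched 4.
Augmenting path W6→J1→W1→J2 (+1); matched 5.
No augmenting path remains; maximum matching = 5.
König certificate: {W1, J1, J3, J4, J6} is a vertex cover of size 5 (every listed pair touches it), so no matching can be larger.

5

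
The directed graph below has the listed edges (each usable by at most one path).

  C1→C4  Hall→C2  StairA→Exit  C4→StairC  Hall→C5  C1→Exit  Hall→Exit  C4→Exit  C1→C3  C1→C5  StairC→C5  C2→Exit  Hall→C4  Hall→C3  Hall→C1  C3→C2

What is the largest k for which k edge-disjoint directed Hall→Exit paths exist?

4

Assign every edge capacity 1; by Menger, the answer equals the max flow.
Path Hall→Exit (+1); total 1.
Path Hall→C4→Exit (+1); total 2.
Path Hall→C2→Exit (+1); total 3.
Path Hall→C1→Exit (+1); total 4.
No residual Hall→Exit path; max flow = 4.
Certifying cut of size 4: {C2→Exit, Hall→C1, Hall→C4, Hall→Exit}.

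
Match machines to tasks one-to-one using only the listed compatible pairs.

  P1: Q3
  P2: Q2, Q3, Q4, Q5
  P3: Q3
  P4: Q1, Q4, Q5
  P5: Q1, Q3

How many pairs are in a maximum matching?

4

Unit-capacity flow: source→left, listed edges, right→sink; max matching = max flow.
Augmenting path P1→Q3 (+1); matched 1.
Augmenting path P2→Q2 (+1); matched 2.
Augmenting path P4→Q1 (+1); matched 3.
Augmenting path P5→Q1→P4→Q4 (+1); matched 4.
No augmenting path remains; maximum matching = 4.
König certificate: {P2, P4, P5, Q3} is a vertex cover of size 4 (every listed pair touches it), so no matching can be larger.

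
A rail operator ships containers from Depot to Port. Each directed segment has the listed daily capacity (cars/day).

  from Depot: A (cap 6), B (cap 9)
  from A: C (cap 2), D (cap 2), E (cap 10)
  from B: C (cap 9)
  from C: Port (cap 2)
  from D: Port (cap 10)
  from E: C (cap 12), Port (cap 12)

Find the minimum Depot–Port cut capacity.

8

Augment Depot→A→C→Port: bottleneck 2, flow now 2.
Augment Depot→A→D→Port: bottleneck 2, flow now 4.
Augment Depot→A→E→Port: bottleneck 2, flow now 6.
Augment Depot→B→C→A→E→Port: bottleneck 2, flow now 8. (uses reverse residual edge)
No augmenting path remains; maximum flow = 8.
By max-flow min-cut, the minimum cut capacity equals the max flow.
In the residual graph, reachable from Depot: {Depot, B, C}.
Min-cut edges: Depot→A (6), C→Port (2); capacity 6 + 2 = 8.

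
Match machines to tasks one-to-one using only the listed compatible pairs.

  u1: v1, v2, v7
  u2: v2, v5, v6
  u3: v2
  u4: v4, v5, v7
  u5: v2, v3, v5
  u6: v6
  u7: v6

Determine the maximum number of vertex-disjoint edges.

Unit-capacity flow: source→left, listed edges, right→sink; max matching = max flow.
Augmenting path u1→v1 (+1); matched 1.
Augmenting path u2→v2 (+1); matched 2.
Augmenting path u4→v4 (+1); matched 3.
Augmenting path u5→v3 (+1); matched 4.
Augmenting path u6→v6 (+1); matched 5.
Augmenting path u3→v2→u2→v5 (+1); matched 6.
No augmenting path remains; maximum matching = 6.
König certificate: {u1, u2, u3, u4, u5, v6} is a vertex cover of size 6 (every listed pair touches it), so no matching can be larger.

6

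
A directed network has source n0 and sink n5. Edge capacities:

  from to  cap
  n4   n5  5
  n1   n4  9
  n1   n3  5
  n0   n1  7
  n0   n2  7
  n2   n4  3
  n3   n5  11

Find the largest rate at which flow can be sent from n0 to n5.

10

Augment n0→n1→n3→n5: bottleneck 5, flow now 5.
Augment n0→n1→n4→n5: bottleneck 2, flow now 7.
Augment n0→n2→n4→n5: bottleneck 3, flow now 10.
No augmenting path remains; maximum flow = 10.
In the residual graph, reachable from n0: {n0, n2}.
Min-cut edges: n0→n1 (7), n2→n4 (3); capacity 7 + 3 = 10.
This cut is saturated, so no flow can exceed 10.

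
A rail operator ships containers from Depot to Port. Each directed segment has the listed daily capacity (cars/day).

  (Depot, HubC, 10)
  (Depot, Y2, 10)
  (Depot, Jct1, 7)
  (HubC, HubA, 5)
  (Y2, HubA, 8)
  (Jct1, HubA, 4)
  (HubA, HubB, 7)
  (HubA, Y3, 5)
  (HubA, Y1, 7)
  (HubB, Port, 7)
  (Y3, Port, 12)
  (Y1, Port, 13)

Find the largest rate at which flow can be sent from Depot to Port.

Augment Depot→HubC→HubA→HubB→Port: bottleneck 5, flow now 5.
Augment Depot→Y2→HubA→HubB→Port: bottleneck 2, flow now 7.
Augment Depot→Y2→HubA→Y3→Port: bottleneck 5, flow now 12.
Augment Depot→Y2→HubA→Y1→Port: bottleneck 1, flow now 13.
Augment Depot→Jct1→HubA→Y1→Port: bottleneck 4, flow now 17.
No augmenting path remains; maximum flow = 17.
In the residual graph, reachable from Depot: {Depot, HubC, Y2, Jct1}.
Min-cut edges: HubC→HubA (5), Y2→HubA (8), Jct1→HubA (4); capacity 5 + 8 + 4 = 17.
This cut is saturated, so no flow can exceed 17.

17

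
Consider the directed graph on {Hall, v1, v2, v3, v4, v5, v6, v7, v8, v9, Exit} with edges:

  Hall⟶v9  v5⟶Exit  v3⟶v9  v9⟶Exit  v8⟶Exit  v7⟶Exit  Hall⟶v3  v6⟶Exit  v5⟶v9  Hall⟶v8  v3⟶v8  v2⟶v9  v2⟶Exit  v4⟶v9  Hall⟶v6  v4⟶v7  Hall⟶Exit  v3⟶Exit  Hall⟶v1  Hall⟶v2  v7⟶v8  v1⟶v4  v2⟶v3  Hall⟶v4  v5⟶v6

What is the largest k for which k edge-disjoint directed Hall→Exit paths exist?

7

Assign every edge capacity 1; by Menger, the answer equals the max flow.
Path Hall→Exit (+1); total 1.
Path Hall→v2→Exit (+1); total 2.
Path Hall→v3→Exit (+1); total 3.
Path Hall→v6→Exit (+1); total 4.
Path Hall→v8→Exit (+1); total 5.
Path Hall→v9→Exit (+1); total 6.
Path Hall→v4→v7→Exit (+1); total 7.
No residual Hall→Exit path; max flow = 7.
Certifying cut of size 7: {Hall→Exit, Hall→v2, Hall→v3, Hall→v6, Hall→v8, v4→v7, v9→Exit}.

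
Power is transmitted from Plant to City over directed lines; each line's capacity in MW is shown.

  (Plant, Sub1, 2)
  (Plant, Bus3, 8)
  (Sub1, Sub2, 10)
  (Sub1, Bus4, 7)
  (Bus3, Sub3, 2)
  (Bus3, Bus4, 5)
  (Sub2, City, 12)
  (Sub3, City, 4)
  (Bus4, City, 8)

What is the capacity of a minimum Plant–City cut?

9

Augment Plant→Sub1→Sub2→City: bottleneck 2, flow now 2.
Augment Plant→Bus3→Sub3→City: bottleneck 2, flow now 4.
Augment Plant→Bus3→Bus4→City: bottleneck 5, flow now 9.
No augmenting path remains; maximum flow = 9.
By max-flow min-cut, the minimum cut capacity equals the max flow.
In the residual graph, reachable from Plant: {Plant, Bus3}.
Min-cut edges: Plant→Sub1 (2), Bus3→Sub3 (2), Bus3→Bus4 (5); capacity 2 + 2 + 5 = 9.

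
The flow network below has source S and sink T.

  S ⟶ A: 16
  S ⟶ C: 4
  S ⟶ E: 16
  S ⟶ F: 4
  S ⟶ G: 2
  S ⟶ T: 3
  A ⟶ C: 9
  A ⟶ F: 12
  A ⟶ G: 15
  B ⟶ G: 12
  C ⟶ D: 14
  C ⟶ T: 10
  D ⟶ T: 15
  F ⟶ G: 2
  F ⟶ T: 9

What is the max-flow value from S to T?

Augment S→T: bottleneck 3, flow now 3.
Augment S→C→T: bottleneck 4, flow now 7.
Augment S→F→T: bottleneck 4, flow now 11.
Augment S→A→C→T: bottleneck 6, flow now 17.
Augment S→A→F→T: bottleneck 5, flow now 22.
Augment S→A→C→D→T: bottleneck 3, flow now 25.
No augmenting path remains; maximum flow = 25.
In the residual graph, reachable from S: {S, A, E, F, G}.
Min-cut edges: S→C (4), S→T (3), A→C (9), F→T (9); capacity 4 + 3 + 9 + 9 = 25.
This cut is saturated, so no flow can exceed 25.

25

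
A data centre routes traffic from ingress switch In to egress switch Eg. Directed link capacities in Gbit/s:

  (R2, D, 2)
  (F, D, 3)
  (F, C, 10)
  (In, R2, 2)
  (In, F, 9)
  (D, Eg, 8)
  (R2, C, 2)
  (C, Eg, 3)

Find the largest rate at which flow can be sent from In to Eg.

Augment In→R2→C→Eg: bottleneck 2, flow now 2.
Augment In→F→C→Eg: bottleneck 1, flow now 3.
Augment In→F→D→Eg: bottleneck 3, flow now 6.
Augment In→F→C→R2→D→Eg: bottleneck 2, flow now 8. (uses reverse residual edge)
No augmenting path remains; maximum flow = 8.
In the residual graph, reachable from In: {In, F, C}.
Min-cut edges: In→R2 (2), F→D (3), C→Eg (3); capacity 2 + 3 + 3 = 8.
This cut is saturated, so no flow can exceed 8.

8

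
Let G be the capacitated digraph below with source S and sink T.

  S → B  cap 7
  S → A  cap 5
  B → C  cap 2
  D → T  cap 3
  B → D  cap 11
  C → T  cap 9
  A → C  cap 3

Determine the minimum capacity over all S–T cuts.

Augment S→A→C→T: bottleneck 3, flow now 3.
Augment S→B→C→T: bottleneck 2, flow now 5.
Augment S→B→D→T: bottleneck 3, flow now 8.
No augmenting path remains; maximum flow = 8.
By max-flow min-cut, the minimum cut capacity equals the max flow.
In the residual graph, reachable from S: {S, A, B, D}.
Min-cut edges: A→C (3), B→C (2), D→T (3); capacity 3 + 2 + 3 = 8.

8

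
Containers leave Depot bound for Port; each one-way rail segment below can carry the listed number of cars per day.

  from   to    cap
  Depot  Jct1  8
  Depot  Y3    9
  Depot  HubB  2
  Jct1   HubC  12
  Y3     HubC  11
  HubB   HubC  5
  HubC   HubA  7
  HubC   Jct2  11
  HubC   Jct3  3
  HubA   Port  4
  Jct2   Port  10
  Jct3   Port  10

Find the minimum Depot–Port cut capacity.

17

Augment Depot→Jct1→HubC→HubA→Port: bottleneck 4, flow now 4.
Augment Depot→Jct1→HubC→Jct2→Port: bottleneck 4, flow now 8.
Augment Depot→Y3→HubC→Jct2→Port: bottleneck 6, flow now 14.
Augment Depot→Y3→HubC→Jct3→Port: bottleneck 3, flow now 17.
No augmenting path remains; maximum flow = 17.
By max-flow min-cut, the minimum cut capacity equals the max flow.
In the residual graph, reachable from Depot: {Depot, Jct1, Y3, HubB, HubC, HubA, Jct2}.
Min-cut edges: HubC→Jct3 (3), HubA→Port (4), Jct2→Port (10); capacity 3 + 4 + 10 = 17.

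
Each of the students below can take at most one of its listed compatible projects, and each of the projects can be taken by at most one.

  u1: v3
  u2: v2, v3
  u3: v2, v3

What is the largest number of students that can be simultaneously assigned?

2

Unit-capacity flow: source→left, listed edges, right→sink; max matching = max flow.
Augmenting path u1→v3 (+1); matched 1.
Augmenting path u2→v2 (+1); matched 2.
No augmenting path remains; maximum matching = 2.
König certificate: {v2, v3} is a vertex cover of size 2 (every listed pair touches it), so no matching can be larger.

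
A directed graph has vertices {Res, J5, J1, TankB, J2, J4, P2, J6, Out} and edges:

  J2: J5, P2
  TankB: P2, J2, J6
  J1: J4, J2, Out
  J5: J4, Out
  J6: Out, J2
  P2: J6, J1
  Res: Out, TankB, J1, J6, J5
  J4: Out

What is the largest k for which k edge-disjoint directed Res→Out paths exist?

Assign every edge capacity 1; by Menger, the answer equals the max flow.
Path Res→Out (+1); total 1.
Path Res→J5→Out (+1); total 2.
Path Res→J1→Out (+1); total 3.
Path Res→J6→Out (+1); total 4.
Path Res→TankB→J2→J5→J4→Out (+1); total 5.
No residual Res→Out path; max flow = 5.
Certifying cut of size 5: {Res→J1, Res→J5, Res→J6, Res→Out, Res→TankB}.

5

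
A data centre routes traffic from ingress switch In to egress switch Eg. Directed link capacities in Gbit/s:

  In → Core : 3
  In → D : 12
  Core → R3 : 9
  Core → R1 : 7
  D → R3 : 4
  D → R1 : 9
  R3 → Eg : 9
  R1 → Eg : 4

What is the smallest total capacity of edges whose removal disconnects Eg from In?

Augment In→Core→R3→Eg: bottleneck 3, flow now 3.
Augment In→D→R3→Eg: bottleneck 4, flow now 7.
Augment In→D→R1→Eg: bottleneck 4, flow now 11.
No augmenting path remains; maximum flow = 11.
By max-flow min-cut, the minimum cut capacity equals the max flow.
In the residual graph, reachable from In: {In, D, R1}.
Min-cut edges: In→Core (3), D→R3 (4), R1→Eg (4); capacity 3 + 4 + 4 = 11.

11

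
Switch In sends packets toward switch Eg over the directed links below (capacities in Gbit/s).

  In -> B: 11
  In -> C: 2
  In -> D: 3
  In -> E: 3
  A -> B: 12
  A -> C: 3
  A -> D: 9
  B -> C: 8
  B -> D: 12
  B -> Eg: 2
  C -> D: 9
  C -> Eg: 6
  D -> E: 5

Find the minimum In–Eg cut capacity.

8

Augment In→B→Eg: bottleneck 2, flow now 2.
Augment In→C→Eg: bottleneck 2, flow now 4.
Augment In→B→C→Eg: bottleneck 4, flow now 8.
No augmenting path remains; maximum flow = 8.
By max-flow min-cut, the minimum cut capacity equals the max flow.
In the residual graph, reachable from In: {In, B, C, D, E}.
Min-cut edges: B→Eg (2), C→Eg (6); capacity 2 + 6 = 8.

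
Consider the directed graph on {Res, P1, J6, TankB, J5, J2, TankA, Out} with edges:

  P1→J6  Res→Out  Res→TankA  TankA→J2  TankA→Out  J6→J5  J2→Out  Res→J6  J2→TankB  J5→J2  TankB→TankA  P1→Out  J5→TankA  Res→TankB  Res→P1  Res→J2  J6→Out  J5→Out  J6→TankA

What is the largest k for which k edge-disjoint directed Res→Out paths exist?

Assign every edge capacity 1; by Menger, the answer equals the max flow.
Path Res→Out (+1); total 1.
Path Res→P1→Out (+1); total 2.
Path Res→J6→Out (+1); total 3.
Path Res→J2→Out (+1); total 4.
Path Res→TankA→Out (+1); total 5.
No residual Res→Out path; max flow = 5.
Certifying cut of size 5: {J2→Out, Res→J6, Res→Out, Res→P1, TankA→Out}.

5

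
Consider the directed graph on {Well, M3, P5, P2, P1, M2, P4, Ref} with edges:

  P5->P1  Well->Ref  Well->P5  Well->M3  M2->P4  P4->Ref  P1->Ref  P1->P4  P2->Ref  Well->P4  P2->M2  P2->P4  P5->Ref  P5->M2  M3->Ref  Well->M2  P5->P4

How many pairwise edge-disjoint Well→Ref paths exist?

Assign every edge capacity 1; by Menger, the answer equals the max flow.
Path Well→Ref (+1); total 1.
Path Well→M3→Ref (+1); total 2.
Path Well→P5→Ref (+1); total 3.
Path Well→P4→Ref (+1); total 4.
No residual Well→Ref path; max flow = 4.
Certifying cut of size 4: {P4→Ref, Well→M3, Well→P5, Well→Ref}.

4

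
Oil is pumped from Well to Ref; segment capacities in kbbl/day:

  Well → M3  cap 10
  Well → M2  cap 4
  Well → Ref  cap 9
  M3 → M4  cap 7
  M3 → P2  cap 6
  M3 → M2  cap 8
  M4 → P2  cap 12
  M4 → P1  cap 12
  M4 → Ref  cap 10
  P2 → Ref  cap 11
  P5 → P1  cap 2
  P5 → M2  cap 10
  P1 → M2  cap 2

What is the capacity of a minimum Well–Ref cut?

Augment Well→Ref: bottleneck 9, flow now 9.
Augment Well→M3→M4→Ref: bottleneck 7, flow now 16.
Augment Well→M3→P2→Ref: bottleneck 3, flow now 19.
No augmenting path remains; maximum flow = 19.
By max-flow min-cut, the minimum cut capacity equals the max flow.
In the residual graph, reachable from Well: {Well, M2}.
Min-cut edges: Well→M3 (10), Well→Ref (9); capacity 10 + 9 = 19.

19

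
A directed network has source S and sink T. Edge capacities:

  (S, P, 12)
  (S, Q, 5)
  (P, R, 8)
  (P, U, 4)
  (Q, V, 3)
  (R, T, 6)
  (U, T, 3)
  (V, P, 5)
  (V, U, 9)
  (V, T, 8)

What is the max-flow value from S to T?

Augment S→P→R→T: bottleneck 6, flow now 6.
Augment S→P→U→T: bottleneck 3, flow now 9.
Augment S→Q→V→T: bottleneck 3, flow now 12.
No augmenting path remains; maximum flow = 12.
In the residual graph, reachable from S: {S, P, Q, R, U}.
Min-cut edges: Q→V (3), R→T (6), U→T (3); capacity 3 + 6 + 3 = 12.
This cut is saturated, so no flow can exceed 12.

12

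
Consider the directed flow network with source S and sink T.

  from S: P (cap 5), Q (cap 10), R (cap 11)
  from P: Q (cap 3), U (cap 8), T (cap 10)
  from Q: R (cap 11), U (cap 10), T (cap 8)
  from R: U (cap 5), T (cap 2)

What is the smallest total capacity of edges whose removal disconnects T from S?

Augment S→P→T: bottleneck 5, flow now 5.
Augment S→Q→T: bottleneck 8, flow now 13.
Augment S→R→T: bottleneck 2, flow now 15.
No augmenting path remains; maximum flow = 15.
By max-flow min-cut, the minimum cut capacity equals the max flow.
In the residual graph, reachable from S: {S, Q, R, U}.
Min-cut edges: S→P (5), Q→T (8), R→T (2); capacity 5 + 8 + 2 = 15.

15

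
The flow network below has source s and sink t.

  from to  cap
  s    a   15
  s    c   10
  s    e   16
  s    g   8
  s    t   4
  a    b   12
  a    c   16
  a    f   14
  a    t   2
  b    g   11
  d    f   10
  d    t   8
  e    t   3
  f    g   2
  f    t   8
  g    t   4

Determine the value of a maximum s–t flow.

21

Augment s→t: bottleneck 4, flow now 4.
Augment s→a→t: bottleneck 2, flow now 6.
Augment s→e→t: bottleneck 3, flow now 9.
Augment s→g→t: bottleneck 4, flow now 13.
Augment s→a→f→t: bottleneck 8, flow now 21.
No augmenting path remains; maximum flow = 21.
In the residual graph, reachable from s: {s, a, b, c, e, f, g}.
Min-cut edges: s→t (4), a→t (2), e→t (3), f→t (8), g→t (4); capacity 4 + 2 + 3 + 8 + 4 = 21.
This cut is saturated, so no flow can exceed 21.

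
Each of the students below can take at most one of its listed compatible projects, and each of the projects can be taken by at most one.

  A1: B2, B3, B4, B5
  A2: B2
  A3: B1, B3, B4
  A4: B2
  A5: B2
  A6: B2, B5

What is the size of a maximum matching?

4

Unit-capacity flow: source→left, listed edges, right→sink; max matching = max flow.
Augmenting path A1→B2 (+1); matched 1.
Augmenting path A3→B1 (+1); matched 2.
Augmenting path A6→B5 (+1); matched 3.
Augmenting path A2→B2→A1→B3 (+1); matched 4.
No augmenting path remains; maximum matching = 4.
König certificate: {A1, A3, A6, B2} is a vertex cover of size 4 (every listed pair touches it), so no matching can be larger.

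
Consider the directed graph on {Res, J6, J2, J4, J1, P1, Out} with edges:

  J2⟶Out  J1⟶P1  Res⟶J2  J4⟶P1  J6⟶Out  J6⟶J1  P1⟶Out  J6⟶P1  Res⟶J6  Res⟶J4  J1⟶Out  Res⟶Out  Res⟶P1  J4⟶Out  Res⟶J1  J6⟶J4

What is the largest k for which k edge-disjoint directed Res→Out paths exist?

Assign every edge capacity 1; by Menger, the answer equals the max flow.
Path Res→Out (+1); total 1.
Path Res→J6→Out (+1); total 2.
Path Res→J2→Out (+1); total 3.
Path Res→J4→Out (+1); total 4.
Path Res→J1→Out (+1); total 5.
Path Res→P1→Out (+1); total 6.
No residual Res→Out path; max flow = 6.
Certifying cut of size 6: {Res→J1, Res→J2, Res→J4, Res→J6, Res→Out, Res→P1}.

6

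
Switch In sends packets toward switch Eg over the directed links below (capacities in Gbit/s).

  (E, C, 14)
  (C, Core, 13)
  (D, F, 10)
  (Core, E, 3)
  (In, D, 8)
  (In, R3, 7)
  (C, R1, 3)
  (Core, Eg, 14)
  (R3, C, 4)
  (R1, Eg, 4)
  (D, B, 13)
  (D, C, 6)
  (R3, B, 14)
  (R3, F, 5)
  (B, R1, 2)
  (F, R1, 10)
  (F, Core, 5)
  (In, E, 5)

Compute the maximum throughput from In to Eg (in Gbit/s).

18

Augment In→E→C→Core→Eg: bottleneck 5, flow now 5.
Augment In→R3→F→Core→Eg: bottleneck 5, flow now 10.
Augment In→R3→B→R1→Eg: bottleneck 2, flow now 12.
Augment In→D→F→R1→Eg: bottleneck 2, flow now 14.
Augment In→D→C→Core→Eg: bottleneck 4, flow now 18.
No augmenting path remains; maximum flow = 18.
In the residual graph, reachable from In: {In, E, R3, D, F, B, C, Core, R1}.
Min-cut edges: Core→Eg (14), R1→Eg (4); capacity 14 + 4 = 18.
This cut is saturated, so no flow can exceed 18.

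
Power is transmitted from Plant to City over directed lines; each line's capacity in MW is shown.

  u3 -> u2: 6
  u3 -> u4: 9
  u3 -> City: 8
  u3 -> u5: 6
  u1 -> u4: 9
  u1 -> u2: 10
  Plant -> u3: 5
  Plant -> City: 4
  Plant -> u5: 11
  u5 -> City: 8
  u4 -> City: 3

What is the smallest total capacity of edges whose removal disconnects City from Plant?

17

Augment Plant→City: bottleneck 4, flow now 4.
Augment Plant→u3→City: bottleneck 5, flow now 9.
Augment Plant→u5→City: bottleneck 8, flow now 17.
No augmenting path remains; maximum flow = 17.
By max-flow min-cut, the minimum cut capacity equals the max flow.
In the residual graph, reachable from Plant: {Plant, u5}.
Min-cut edges: Plant→u3 (5), Plant→City (4), u5→City (8); capacity 5 + 4 + 8 = 17.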